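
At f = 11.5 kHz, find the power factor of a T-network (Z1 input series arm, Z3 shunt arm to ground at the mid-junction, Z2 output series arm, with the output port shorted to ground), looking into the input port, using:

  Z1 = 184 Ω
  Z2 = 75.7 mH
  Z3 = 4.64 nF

Step 1 — Angular frequency: ω = 2π·f = 2π·1.15e+04 = 7.226e+04 rad/s.
Step 2 — Component impedances:
  Z1: Z = R = 184 Ω
  Z2: Z = jωL = j·7.226e+04·0.0757 = 0 + j5470 Ω
  Z3: Z = 1/(jωC) = -j/(ω·C) = 0 - j2983 Ω
Step 3 — With the output port shorted to ground, the output series arm Z2 runs from the junction to ground; the shunt arm Z3 also runs from the junction to ground. They appear in parallel: Z3 || Z2 = 0 - j6560 Ω.
Step 4 — Series with input arm Z1: Z_in = Z1 + (Z3 || Z2) = 184 - j6560 Ω = 6562∠-88.4° Ω.
Step 5 — Power factor: PF = cos(φ) = Re(Z)/|Z| = 184/6562 = 0.02804.
Step 6 — Type: Im(Z) = -6560 ⇒ leading (phase φ = -88.4°).

PF = 0.02804 (leading, φ = -88.4°)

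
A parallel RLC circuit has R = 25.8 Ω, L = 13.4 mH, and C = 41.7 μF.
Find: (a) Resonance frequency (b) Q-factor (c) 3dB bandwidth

Step 1 — Resonance: ω₀ = 1/√(LC) = 1/√(0.0134·4.17e-05) = 1338 rad/s.
Step 2 — f₀ = ω₀/(2π) = 212.9 Hz.
Step 3 — Parallel Q: Q = R/(ω₀L) = 25.8/(1338·0.0134) = 1.439.
Step 4 — Bandwidth: Δω = ω₀/Q = 929.5 rad/s; BW = Δω/(2π) = 147.9 Hz.

(a) f₀ = 212.9 Hz  (b) Q = 1.439  (c) BW = 147.9 Hz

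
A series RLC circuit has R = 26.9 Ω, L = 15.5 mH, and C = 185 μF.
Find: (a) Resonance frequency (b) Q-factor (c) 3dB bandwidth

Step 1 — Resonance: ω₀ = 1/√(LC) = 1/√(0.0155·0.000185) = 590.5 rad/s.
Step 2 — f₀ = ω₀/(2π) = 93.99 Hz.
Step 3 — Series Q: Q = ω₀L/R = 590.5·0.0155/26.9 = 0.3403.
Step 4 — Bandwidth: Δω = ω₀/Q = 1735 rad/s; BW = Δω/(2π) = 276.2 Hz.

(a) f₀ = 93.99 Hz  (b) Q = 0.3403  (c) BW = 276.2 Hz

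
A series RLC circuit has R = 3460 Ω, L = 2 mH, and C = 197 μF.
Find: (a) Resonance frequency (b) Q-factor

Step 1 — Resonance condition Im(Z)=0 gives ω₀ = 1/√(LC).
Step 2 — ω₀ = 1/√(0.002·0.000197) = 1593 rad/s.
Step 3 — f₀ = ω₀/(2π) = 253.6 Hz.
Step 4 — Series Q: Q = ω₀L/R = 1593·0.002/3460 = 0.0009209.

(a) f₀ = 253.6 Hz  (b) Q = 0.0009209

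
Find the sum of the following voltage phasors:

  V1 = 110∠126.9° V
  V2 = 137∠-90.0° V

Step 1 — Convert each phasor to rectangular form:
  V1 = 110·(cos(126.9°) + j·sin(126.9°)) = -66.05 + j87.97 V
  V2 = 137·(cos(-90.0°) + j·sin(-90.0°)) = 0 - j137 V
Step 2 — Sum components: V_total = -66.05 - j49.03 V.
Step 3 — Convert to polar: |V_total| = 82.26 V, ∠V_total = -143.4°.

V_total = 82.26∠-143.4° V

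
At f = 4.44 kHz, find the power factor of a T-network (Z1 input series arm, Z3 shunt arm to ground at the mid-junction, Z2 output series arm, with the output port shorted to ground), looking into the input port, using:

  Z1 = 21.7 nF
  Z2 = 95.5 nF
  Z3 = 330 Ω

Step 1 — Angular frequency: ω = 2π·f = 2π·4440 = 2.79e+04 rad/s.
Step 2 — Component impedances:
  Z1: Z = 1/(jωC) = -j/(ω·C) = 0 - j1652 Ω
  Z2: Z = 1/(jωC) = -j/(ω·C) = 0 - j375.3 Ω
  Z3: Z = R = 330 Ω
Step 3 — With the output port shorted to ground, the output series arm Z2 runs from the junction to ground; the shunt arm Z3 also runs from the junction to ground. They appear in parallel: Z3 || Z2 = 186.1 - j163.6 Ω.
Step 4 — Series with input arm Z1: Z_in = Z1 + (Z3 || Z2) = 186.1 - j1816 Ω = 1825∠-84.1° Ω.
Step 5 — Power factor: PF = cos(φ) = Re(Z)/|Z| = 186.1/1825 = 0.102.
Step 6 — Type: Im(Z) = -1816 ⇒ leading (phase φ = -84.1°).

PF = 0.102 (leading, φ = -84.1°)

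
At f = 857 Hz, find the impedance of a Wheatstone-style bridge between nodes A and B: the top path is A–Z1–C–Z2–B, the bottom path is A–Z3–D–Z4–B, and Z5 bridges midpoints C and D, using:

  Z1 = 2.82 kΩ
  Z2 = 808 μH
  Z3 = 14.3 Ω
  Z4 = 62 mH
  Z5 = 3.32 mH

Step 1 — Angular frequency: ω = 2π·f = 2π·857 = 5385 rad/s.
Step 2 — Component impedances:
  Z1: Z = R = 2820 Ω
  Z2: Z = jωL = j·5385·0.000808 = 0 + j4.351 Ω
  Z3: Z = R = 14.3 Ω
  Z4: Z = jωL = j·5385·0.062 = 0 + j333.9 Ω
  Z5: Z = jωL = j·5385·0.00332 = 0 + j17.88 Ω
Step 3 — Bridge requires nodal analysis (the Z5 bridge couples midpoints C and D, so the two paths cannot be reduced to a simple series/parallel combination). Setting node B to ground and injecting 1 A at node A, the 3-node admittance system at A, C, D solves to V_A = Z_AB = 14.33 + j20.67 Ω = 25.15∠55.3° Ω.

Z = 14.33 + j20.67 Ω = 25.15∠55.3° Ω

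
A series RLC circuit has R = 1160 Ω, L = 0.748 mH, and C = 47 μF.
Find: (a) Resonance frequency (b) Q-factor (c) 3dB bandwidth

Step 1 — Resonance condition Im(Z)=0 gives ω₀ = 1/√(LC).
Step 2 — ω₀ = 1/√(0.000748·4.7e-05) = 5333 rad/s.
Step 3 — f₀ = ω₀/(2π) = 848.8 Hz.
Step 4 — Series Q: Q = ω₀L/R = 5333·0.000748/1160 = 0.003439.
Step 5 — 3dB bandwidth: Δω = ω₀/Q = 1.551e+06 rad/s; BW = Δω/(2π) = 2.468e+05 Hz.

(a) f₀ = 848.8 Hz  (b) Q = 0.003439  (c) BW = 2.468e+05 Hz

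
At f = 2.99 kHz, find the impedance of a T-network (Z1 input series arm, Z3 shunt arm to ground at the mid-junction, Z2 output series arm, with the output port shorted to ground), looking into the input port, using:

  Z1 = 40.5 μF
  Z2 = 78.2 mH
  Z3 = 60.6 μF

Step 1 — Angular frequency: ω = 2π·f = 2π·2990 = 1.879e+04 rad/s.
Step 2 — Component impedances:
  Z1: Z = 1/(jωC) = -j/(ω·C) = 0 - j1.314 Ω
  Z2: Z = jωL = j·1.879e+04·0.0782 = 0 + j1469 Ω
  Z3: Z = 1/(jωC) = -j/(ω·C) = 0 - j0.8784 Ω
Step 3 — With the output port shorted to ground, the output series arm Z2 runs from the junction to ground; the shunt arm Z3 also runs from the junction to ground. They appear in parallel: Z3 || Z2 = 0 - j0.8789 Ω.
Step 4 — Series with input arm Z1: Z_in = Z1 + (Z3 || Z2) = 0 - j2.193 Ω = 2.193∠-90.0° Ω.

Z = 0 - j2.193 Ω = 2.193∠-90.0° Ω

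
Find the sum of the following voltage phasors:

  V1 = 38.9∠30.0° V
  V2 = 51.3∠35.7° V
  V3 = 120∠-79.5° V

Step 1 — Convert each phasor to rectangular form:
  V1 = 38.9·(cos(30.0°) + j·sin(30.0°)) = 33.69 + j19.45 V
  V2 = 51.3·(cos(35.7°) + j·sin(35.7°)) = 41.66 + j29.94 V
  V3 = 120·(cos(-79.5°) + j·sin(-79.5°)) = 21.87 - j118 V
Step 2 — Sum components: V_total = 97.22 - j68.6 V.
Step 3 — Convert to polar: |V_total| = 119 V, ∠V_total = -35.2°.

V_total = 119∠-35.2° V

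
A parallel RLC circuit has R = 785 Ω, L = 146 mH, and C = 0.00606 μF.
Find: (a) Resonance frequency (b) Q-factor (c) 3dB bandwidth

Step 1 — Resonance: ω₀ = 1/√(LC) = 1/√(0.146·6.06e-09) = 3.362e+04 rad/s.
Step 2 — f₀ = ω₀/(2π) = 5351 Hz.
Step 3 — Parallel Q: Q = R/(ω₀L) = 785/(3.362e+04·0.146) = 0.1599.
Step 4 — Bandwidth: Δω = ω₀/Q = 2.102e+05 rad/s; BW = Δω/(2π) = 3.346e+04 Hz.

(a) f₀ = 5351 Hz  (b) Q = 0.1599  (c) BW = 3.346e+04 Hz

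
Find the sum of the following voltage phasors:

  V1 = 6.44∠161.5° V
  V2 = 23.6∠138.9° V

Step 1 — Convert each phasor to rectangular form:
  V1 = 6.44·(cos(161.5°) + j·sin(161.5°)) = -6.107 + j2.043 V
  V2 = 23.6·(cos(138.9°) + j·sin(138.9°)) = -17.78 + j15.51 V
Step 2 — Sum components: V_total = -23.89 + j17.56 V.
Step 3 — Convert to polar: |V_total| = 29.65 V, ∠V_total = 143.7°.

V_total = 29.65∠143.7° V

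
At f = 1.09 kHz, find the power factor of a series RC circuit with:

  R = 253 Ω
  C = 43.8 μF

Step 1 — Angular frequency: ω = 2π·f = 2π·1090 = 6849 rad/s.
Step 2 — Component impedances:
  R: Z = R = 253 Ω
  C: Z = 1/(jωC) = -j/(ω·C) = 0 - j3.334 Ω
Step 3 — Series combination: Z_total = R + C = 253 - j3.334 Ω = 253∠-0.8° Ω.
Step 4 — Power factor: PF = cos(φ) = Re(Z)/|Z| = 253/253.02 = 0.9999.
Step 5 — Type: Im(Z) = -3.334 ⇒ leading (phase φ = -0.8°).

PF = 0.9999 (leading, φ = -0.8°)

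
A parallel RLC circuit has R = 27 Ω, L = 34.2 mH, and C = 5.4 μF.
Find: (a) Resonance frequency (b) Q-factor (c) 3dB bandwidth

Step 1 — Resonance: ω₀ = 1/√(LC) = 1/√(0.0342·5.4e-06) = 2327 rad/s.
Step 2 — f₀ = ω₀/(2π) = 370.3 Hz.
Step 3 — Parallel Q: Q = R/(ω₀L) = 27/(2327·0.0342) = 0.3393.
Step 4 — Bandwidth: Δω = ω₀/Q = 6859 rad/s; BW = Δω/(2π) = 1092 Hz.

(a) f₀ = 370.3 Hz  (b) Q = 0.3393  (c) BW = 1092 Hz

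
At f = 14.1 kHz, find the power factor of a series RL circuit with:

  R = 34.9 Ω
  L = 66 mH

Step 1 — Angular frequency: ω = 2π·f = 2π·1.41e+04 = 8.859e+04 rad/s.
Step 2 — Component impedances:
  R: Z = R = 34.9 Ω
  L: Z = jωL = j·8.859e+04·0.066 = 0 + j5847 Ω
Step 3 — Series combination: Z_total = R + L = 34.9 + j5847 Ω = 5847∠89.7° Ω.
Step 4 — Power factor: PF = cos(φ) = Re(Z)/|Z| = 34.9/5847 = 0.005969.
Step 5 — Type: Im(Z) = 5847 ⇒ lagging (phase φ = 89.7°).

PF = 0.005969 (lagging, φ = 89.7°)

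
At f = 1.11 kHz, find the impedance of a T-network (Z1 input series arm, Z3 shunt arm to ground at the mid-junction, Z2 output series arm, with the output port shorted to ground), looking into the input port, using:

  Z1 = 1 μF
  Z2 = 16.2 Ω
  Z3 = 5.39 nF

Step 1 — Angular frequency: ω = 2π·f = 2π·1110 = 6974 rad/s.
Step 2 — Component impedances:
  Z1: Z = 1/(jωC) = -j/(ω·C) = 0 - j143.4 Ω
  Z2: Z = R = 16.2 Ω
  Z3: Z = 1/(jωC) = -j/(ω·C) = 0 - j2.66e+04 Ω
Step 3 — With the output port shorted to ground, the output series arm Z2 runs from the junction to ground; the shunt arm Z3 also runs from the junction to ground. They appear in parallel: Z3 || Z2 = 16.2 - j0.009866 Ω.
Step 4 — Series with input arm Z1: Z_in = Z1 + (Z3 || Z2) = 16.2 - j143.4 Ω = 144.3∠-83.6° Ω.

Z = 16.2 - j143.4 Ω = 144.3∠-83.6° Ω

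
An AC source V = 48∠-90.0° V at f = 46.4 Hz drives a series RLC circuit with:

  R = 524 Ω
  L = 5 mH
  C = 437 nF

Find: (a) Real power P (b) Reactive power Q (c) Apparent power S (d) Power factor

Step 1 — Angular frequency: ω = 2π·f = 2π·46.4 = 291.5 rad/s.
Step 2 — Component impedances:
  R: Z = R = 524 Ω
  L: Z = jωL = j·291.5·0.005 = 0 + j1.458 Ω
  C: Z = 1/(jωC) = -j/(ω·C) = 0 - j7849 Ω
Step 3 — Series combination: Z_total = R + L + C = 524 - j7848 Ω = 7865∠-86.2° Ω.
Step 4 — Source phasor: V = 48∠-90.0° V = 0 - j48 V.
Step 5 — Current: I = V / Z = 0.006089 - j0.0004066 A = 0.006103∠-3.8° A.
Step 6 — Complex power: S = V·I* = 0.01952 - j0.2923 VA.
Step 7 — Real power: P = Re(S) = 0.01952 W.
Step 8 — Reactive power: Q = Im(S) = -0.2923 VAR.
Step 9 — Apparent power: |S| = 0.2929 VA.
Step 10 — Power factor: PF = P/|S| = 0.06662 (leading).

(a) P = 0.01952 W  (b) Q = -0.2923 VAR  (c) S = 0.2929 VA  (d) PF = 0.06662 (leading)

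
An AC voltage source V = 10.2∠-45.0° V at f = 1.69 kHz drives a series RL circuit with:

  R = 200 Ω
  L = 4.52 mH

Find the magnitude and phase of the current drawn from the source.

Step 1 — Angular frequency: ω = 2π·f = 2π·1690 = 1.062e+04 rad/s.
Step 2 — Component impedances:
  R: Z = R = 200 Ω
  L: Z = jωL = j·1.062e+04·0.00452 = 0 + j48 Ω
Step 3 — Series combination: Z_total = R + L = 200 + j48 Ω = 205.7∠13.5° Ω.
Step 4 — Source phasor: V = 10.2∠-45.0° V = 7.212 - j7.212 V.
Step 5 — Ohm's law: I = V / Z_total = (7.212 - j7.212) / (200 + j48) = 0.02592 - j0.04228 A.
Step 6 — Convert to polar: |I| = 0.04959 A, ∠I = -58.5°.

I = 0.04959∠-58.5° A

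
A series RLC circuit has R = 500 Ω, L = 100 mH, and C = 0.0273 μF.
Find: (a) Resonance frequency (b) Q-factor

Step 1 — Resonance condition Im(Z)=0 gives ω₀ = 1/√(LC).
Step 2 — ω₀ = 1/√(0.1·2.73e-08) = 1.914e+04 rad/s.
Step 3 — f₀ = ω₀/(2π) = 3046 Hz.
Step 4 — Series Q: Q = ω₀L/R = 1.914e+04·0.1/500 = 3.828.

(a) f₀ = 3046 Hz  (b) Q = 3.828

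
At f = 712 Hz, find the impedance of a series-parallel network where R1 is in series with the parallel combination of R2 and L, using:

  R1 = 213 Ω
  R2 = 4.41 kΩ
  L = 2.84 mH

Step 1 — Angular frequency: ω = 2π·f = 2π·712 = 4474 rad/s.
Step 2 — Component impedances:
  R1: Z = R = 213 Ω
  R2: Z = R = 4410 Ω
  L: Z = jωL = j·4474·0.00284 = 0 + j12.71 Ω
Step 3 — Parallel branch: R2 || L = 1/(1/R2 + 1/L) = 0.0366 + j12.7 Ω.
Step 4 — Series with R1: Z_total = R1 + (R2 || L) = 213 + j12.7 Ω = 213.4∠3.4° Ω.

Z = 213 + j12.7 Ω = 213.4∠3.4° Ω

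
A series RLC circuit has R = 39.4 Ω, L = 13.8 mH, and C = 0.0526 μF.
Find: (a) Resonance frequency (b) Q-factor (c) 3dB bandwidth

Step 1 — Resonance: ω₀ = 1/√(LC) = 1/√(0.0138·5.26e-08) = 3.712e+04 rad/s.
Step 2 — f₀ = ω₀/(2π) = 5907 Hz.
Step 3 — Series Q: Q = ω₀L/R = 3.712e+04·0.0138/39.4 = 13.
Step 4 — Bandwidth: Δω = ω₀/Q = 2855 rad/s; BW = Δω/(2π) = 454.4 Hz.

(a) f₀ = 5907 Hz  (b) Q = 13  (c) BW = 454.4 Hz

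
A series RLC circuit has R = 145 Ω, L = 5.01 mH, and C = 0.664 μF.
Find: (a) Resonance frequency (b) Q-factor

Step 1 — Resonance condition Im(Z)=0 gives ω₀ = 1/√(LC).
Step 2 — ω₀ = 1/√(0.00501·6.64e-07) = 1.734e+04 rad/s.
Step 3 — f₀ = ω₀/(2π) = 2759 Hz.
Step 4 — Series Q: Q = ω₀L/R = 1.734e+04·0.00501/145 = 0.5991.

(a) f₀ = 2759 Hz  (b) Q = 0.5991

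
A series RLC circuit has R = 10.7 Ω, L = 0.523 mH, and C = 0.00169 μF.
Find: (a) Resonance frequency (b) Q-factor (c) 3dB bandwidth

Step 1 — Resonance: ω₀ = 1/√(LC) = 1/√(0.000523·1.69e-09) = 1.064e+06 rad/s.
Step 2 — f₀ = ω₀/(2π) = 1.693e+05 Hz.
Step 3 — Series Q: Q = ω₀L/R = 1.064e+06·0.000523/10.7 = 51.99.
Step 4 — Bandwidth: Δω = ω₀/Q = 2.046e+04 rad/s; BW = Δω/(2π) = 3256 Hz.

(a) f₀ = 1.693e+05 Hz  (b) Q = 51.99  (c) BW = 3256 Hz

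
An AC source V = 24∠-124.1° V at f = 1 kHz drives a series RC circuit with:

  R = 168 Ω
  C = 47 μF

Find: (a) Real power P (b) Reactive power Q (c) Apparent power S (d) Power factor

Step 1 — Angular frequency: ω = 2π·f = 2π·1000 = 6283 rad/s.
Step 2 — Component impedances:
  R: Z = R = 168 Ω
  C: Z = 1/(jωC) = -j/(ω·C) = 0 - j3.386 Ω
Step 3 — Series combination: Z_total = R + C = 168 - j3.386 Ω = 168∠-1.2° Ω.
Step 4 — Source phasor: V = 24∠-124.1° V = -13.46 - j19.87 V.
Step 5 — Current: I = V / Z = -0.07768 - j0.1199 A = 0.1428∠-122.9° A.
Step 6 — Complex power: S = V·I* = 3.427 - j0.06908 VA.
Step 7 — Real power: P = Re(S) = 3.427 W.
Step 8 — Reactive power: Q = Im(S) = -0.06908 VAR.
Step 9 — Apparent power: |S| = 3.428 VA.
Step 10 — Power factor: PF = P/|S| = 0.9998 (leading).

(a) P = 3.427 W  (b) Q = -0.06908 VAR  (c) S = 3.428 VA  (d) PF = 0.9998 (leading)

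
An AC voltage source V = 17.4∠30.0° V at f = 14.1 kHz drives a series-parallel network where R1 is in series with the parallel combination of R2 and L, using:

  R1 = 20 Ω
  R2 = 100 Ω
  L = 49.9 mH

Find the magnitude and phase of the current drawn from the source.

Step 1 — Angular frequency: ω = 2π·f = 2π·1.41e+04 = 8.859e+04 rad/s.
Step 2 — Component impedances:
  R1: Z = R = 20 Ω
  R2: Z = R = 100 Ω
  L: Z = jωL = j·8.859e+04·0.0499 = 0 + j4421 Ω
Step 3 — Parallel branch: R2 || L = 1/(1/R2 + 1/L) = 99.95 + j2.261 Ω.
Step 4 — Series with R1: Z_total = R1 + (R2 || L) = 119.9 + j2.261 Ω = 120∠1.1° Ω.
Step 5 — Source phasor: V = 17.4∠30.0° V = 15.07 + j8.7 V.
Step 6 — Ohm's law: I = V / Z_total = (15.07 + j8.7) / (119.9 + j2.261) = 0.1269 + j0.07014 A.
Step 7 — Convert to polar: |I| = 0.145 A, ∠I = 28.9°.

I = 0.145∠28.9° A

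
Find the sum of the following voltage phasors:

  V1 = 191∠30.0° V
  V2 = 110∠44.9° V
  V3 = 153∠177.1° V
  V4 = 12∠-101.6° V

Step 1 — Convert each phasor to rectangular form:
  V1 = 191·(cos(30.0°) + j·sin(30.0°)) = 165.4 + j95.5 V
  V2 = 110·(cos(44.9°) + j·sin(44.9°)) = 77.92 + j77.65 V
  V3 = 153·(cos(177.1°) + j·sin(177.1°)) = -152.8 + j7.741 V
  V4 = 12·(cos(-101.6°) + j·sin(-101.6°)) = -2.413 - j11.75 V
Step 2 — Sum components: V_total = 88.11 + j169.1 V.
Step 3 — Convert to polar: |V_total| = 190.7 V, ∠V_total = 62.5°.

V_total = 190.7∠62.5° V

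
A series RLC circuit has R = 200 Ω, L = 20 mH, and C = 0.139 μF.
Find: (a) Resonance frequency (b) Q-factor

Step 1 — Resonance condition Im(Z)=0 gives ω₀ = 1/√(LC).
Step 2 — ω₀ = 1/√(0.02·1.39e-07) = 1.897e+04 rad/s.
Step 3 — f₀ = ω₀/(2π) = 3019 Hz.
Step 4 — Series Q: Q = ω₀L/R = 1.897e+04·0.02/200 = 1.897.

(a) f₀ = 3019 Hz  (b) Q = 1.897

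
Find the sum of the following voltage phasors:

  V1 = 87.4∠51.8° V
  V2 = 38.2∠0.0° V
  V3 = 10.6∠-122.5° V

Step 1 — Convert each phasor to rectangular form:
  V1 = 87.4·(cos(51.8°) + j·sin(51.8°)) = 54.05 + j68.68 V
  V2 = 38.2·(cos(0.0°) + j·sin(0.0°)) = 38.2 V
  V3 = 10.6·(cos(-122.5°) + j·sin(-122.5°)) = -5.695 - j8.94 V
Step 2 — Sum components: V_total = 86.55 + j59.74 V.
Step 3 — Convert to polar: |V_total| = 105.2 V, ∠V_total = 34.6°.

V_total = 105.2∠34.6° V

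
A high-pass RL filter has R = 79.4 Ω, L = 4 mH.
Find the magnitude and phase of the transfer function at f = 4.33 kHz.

Step 1 — Angular frequency: ω = 2π·4330 = 2.721e+04 rad/s.
Step 2 — Transfer function: H(jω) = jωL/(R + jωL).
Step 3 — Numerator jωL = j·108.8; denominator R + jωL = 79.4 + j108.8.
Step 4 — H = 0.6526 + j0.4761.
Step 5 — Magnitude: |H| = 0.8078 (-1.9 dB); phase: φ = 36.1°.

|H| = 0.8078 (-1.9 dB), φ = 36.1°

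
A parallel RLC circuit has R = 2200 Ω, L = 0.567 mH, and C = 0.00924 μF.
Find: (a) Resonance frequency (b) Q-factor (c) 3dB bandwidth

Step 1 — Resonance: ω₀ = 1/√(LC) = 1/√(0.000567·9.24e-09) = 4.369e+05 rad/s.
Step 2 — f₀ = ω₀/(2π) = 6.953e+04 Hz.
Step 3 — Parallel Q: Q = R/(ω₀L) = 2200/(4.369e+05·0.000567) = 8.881.
Step 4 — Bandwidth: Δω = ω₀/Q = 4.919e+04 rad/s; BW = Δω/(2π) = 7829 Hz.

(a) f₀ = 6.953e+04 Hz  (b) Q = 8.881  (c) BW = 7829 Hz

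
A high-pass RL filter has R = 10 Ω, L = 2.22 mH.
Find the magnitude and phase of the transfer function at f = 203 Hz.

Step 1 — Angular frequency: ω = 2π·203 = 1275 rad/s.
Step 2 — Transfer function: H(jω) = jωL/(R + jωL).
Step 3 — Numerator jωL = j·2.832; denominator R + jωL = 10 + j2.832.
Step 4 — H = 0.07423 + j0.2621.
Step 5 — Magnitude: |H| = 0.2724 (-11.3 dB); phase: φ = 74.2°.

|H| = 0.2724 (-11.3 dB), φ = 74.2°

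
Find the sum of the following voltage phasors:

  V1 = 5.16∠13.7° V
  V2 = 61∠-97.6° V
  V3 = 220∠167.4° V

Step 1 — Convert each phasor to rectangular form:
  V1 = 5.16·(cos(13.7°) + j·sin(13.7°)) = 5.013 + j1.222 V
  V2 = 61·(cos(-97.6°) + j·sin(-97.6°)) = -8.068 - j60.46 V
  V3 = 220·(cos(167.4°) + j·sin(167.4°)) = -214.7 + j47.99 V
Step 2 — Sum components: V_total = -217.8 - j11.25 V.
Step 3 — Convert to polar: |V_total| = 218 V, ∠V_total = -177.0°.

V_total = 218∠-177.0° V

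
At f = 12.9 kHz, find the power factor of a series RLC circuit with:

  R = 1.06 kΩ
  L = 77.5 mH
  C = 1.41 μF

Step 1 — Angular frequency: ω = 2π·f = 2π·1.29e+04 = 8.105e+04 rad/s.
Step 2 — Component impedances:
  R: Z = R = 1060 Ω
  L: Z = jωL = j·8.105e+04·0.0775 = 0 + j6282 Ω
  C: Z = 1/(jωC) = -j/(ω·C) = 0 - j8.75 Ω
Step 3 — Series combination: Z_total = R + L + C = 1060 + j6273 Ω = 6362∠80.4° Ω.
Step 4 — Power factor: PF = cos(φ) = Re(Z)/|Z| = 1060/6362 = 0.1666.
Step 5 — Type: Im(Z) = 6273 ⇒ lagging (phase φ = 80.4°).

PF = 0.1666 (lagging, φ = 80.4°)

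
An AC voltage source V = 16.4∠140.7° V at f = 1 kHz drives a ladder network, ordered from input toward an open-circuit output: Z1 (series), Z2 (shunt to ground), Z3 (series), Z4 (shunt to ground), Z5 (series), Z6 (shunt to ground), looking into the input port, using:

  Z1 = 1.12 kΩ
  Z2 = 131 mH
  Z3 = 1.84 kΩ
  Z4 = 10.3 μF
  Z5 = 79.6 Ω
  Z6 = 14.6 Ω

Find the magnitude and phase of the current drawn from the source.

Step 1 — Angular frequency: ω = 2π·f = 2π·1000 = 6283 rad/s.
Step 2 — Component impedances:
  Z1: Z = R = 1120 Ω
  Z2: Z = jωL = j·6283·0.131 = 0 + j823.1 Ω
  Z3: Z = R = 1840 Ω
  Z4: Z = 1/(jωC) = -j/(ω·C) = 0 - j15.45 Ω
  Z5: Z = R = 79.6 Ω
  Z6: Z = R = 14.6 Ω
Step 3 — Ladder network (open output): work backward from the far end, alternating series and parallel combinations. Z_in = 1428 + j687.8 Ω = 1585∠25.7° Ω.
Step 4 — Source phasor: V = 16.4∠140.7° V = -12.69 + j10.39 V.
Step 5 — Ohm's law: I = V / Z_total = (-12.69 + j10.39) / (1428 + j687.8) = -0.00437 + j0.009376 A.
Step 6 — Convert to polar: |I| = 0.01034 A, ∠I = 115.0°.

I = 0.01034∠115.0° A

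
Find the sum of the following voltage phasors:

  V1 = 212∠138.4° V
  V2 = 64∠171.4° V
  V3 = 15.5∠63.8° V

Step 1 — Convert each phasor to rectangular form:
  V1 = 212·(cos(138.4°) + j·sin(138.4°)) = -158.5 + j140.8 V
  V2 = 64·(cos(171.4°) + j·sin(171.4°)) = -63.28 + j9.57 V
  V3 = 15.5·(cos(63.8°) + j·sin(63.8°)) = 6.843 + j13.91 V
Step 2 — Sum components: V_total = -215 + j164.2 V.
Step 3 — Convert to polar: |V_total| = 270.5 V, ∠V_total = 142.6°.

V_total = 270.5∠142.6° V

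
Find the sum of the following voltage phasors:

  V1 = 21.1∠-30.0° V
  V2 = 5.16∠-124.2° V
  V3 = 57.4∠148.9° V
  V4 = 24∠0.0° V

Step 1 — Convert each phasor to rectangular form:
  V1 = 21.1·(cos(-30.0°) + j·sin(-30.0°)) = 18.27 - j10.55 V
  V2 = 5.16·(cos(-124.2°) + j·sin(-124.2°)) = -2.9 - j4.268 V
  V3 = 57.4·(cos(148.9°) + j·sin(148.9°)) = -49.15 + j29.65 V
  V4 = 24·(cos(0.0°) + j·sin(0.0°)) = 24 V
Step 2 — Sum components: V_total = -9.777 + j14.83 V.
Step 3 — Convert to polar: |V_total| = 17.76 V, ∠V_total = 123.4°.

V_total = 17.76∠123.4° V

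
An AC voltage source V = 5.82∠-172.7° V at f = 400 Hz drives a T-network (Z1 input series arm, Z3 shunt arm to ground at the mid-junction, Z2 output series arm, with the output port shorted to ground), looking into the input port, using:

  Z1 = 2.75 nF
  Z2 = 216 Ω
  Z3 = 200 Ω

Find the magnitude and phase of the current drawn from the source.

Step 1 — Angular frequency: ω = 2π·f = 2π·400 = 2513 rad/s.
Step 2 — Component impedances:
  Z1: Z = 1/(jωC) = -j/(ω·C) = 0 - j1.447e+05 Ω
  Z2: Z = R = 216 Ω
  Z3: Z = R = 200 Ω
Step 3 — With the output port shorted to ground, the output series arm Z2 runs from the junction to ground; the shunt arm Z3 also runs from the junction to ground. They appear in parallel: Z3 || Z2 = 103.8 Ω.
Step 4 — Series with input arm Z1: Z_in = Z1 + (Z3 || Z2) = 103.8 - j1.447e+05 Ω = 1.447e+05∠-90.0° Ω.
Step 5 — Source phasor: V = 5.82∠-172.7° V = -5.773 - j0.7395 V.
Step 6 — Ohm's law: I = V / Z_total = (-5.773 - j0.7395) / (103.8 - j1.447e+05) = 5.083e-06 - j3.99e-05 A.
Step 7 — Convert to polar: |I| = 4.022e-05 A, ∠I = -82.7°.

I = 4.022e-05∠-82.7° A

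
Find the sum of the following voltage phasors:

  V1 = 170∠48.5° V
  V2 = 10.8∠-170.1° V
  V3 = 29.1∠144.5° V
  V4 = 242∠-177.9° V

Step 1 — Convert each phasor to rectangular form:
  V1 = 170·(cos(48.5°) + j·sin(48.5°)) = 112.6 + j127.3 V
  V2 = 10.8·(cos(-170.1°) + j·sin(-170.1°)) = -10.64 - j1.857 V
  V3 = 29.1·(cos(144.5°) + j·sin(144.5°)) = -23.69 + j16.9 V
  V4 = 242·(cos(-177.9°) + j·sin(-177.9°)) = -241.8 - j8.868 V
Step 2 — Sum components: V_total = -163.5 + j133.5 V.
Step 3 — Convert to polar: |V_total| = 211.1 V, ∠V_total = 140.8°.

V_total = 211.1∠140.8° V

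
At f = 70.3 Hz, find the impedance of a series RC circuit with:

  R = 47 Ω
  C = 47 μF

Step 1 — Angular frequency: ω = 2π·f = 2π·70.3 = 441.7 rad/s.
Step 2 — Component impedances:
  R: Z = R = 47 Ω
  C: Z = 1/(jωC) = -j/(ω·C) = 0 - j48.17 Ω
Step 3 — Series combination: Z_total = R + C = 47 - j48.17 Ω = 67.3∠-45.7° Ω.

Z = 47 - j48.17 Ω = 67.3∠-45.7° Ω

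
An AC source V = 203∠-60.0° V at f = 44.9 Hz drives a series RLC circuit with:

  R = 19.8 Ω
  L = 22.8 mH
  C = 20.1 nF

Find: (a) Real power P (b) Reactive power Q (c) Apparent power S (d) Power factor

Step 1 — Angular frequency: ω = 2π·f = 2π·44.9 = 282.1 rad/s.
Step 2 — Component impedances:
  R: Z = R = 19.8 Ω
  L: Z = jωL = j·282.1·0.0228 = 0 + j6.432 Ω
  C: Z = 1/(jωC) = -j/(ω·C) = 0 - j1.764e+05 Ω
Step 3 — Series combination: Z_total = R + L + C = 19.8 - j1.763e+05 Ω = 1.763e+05∠-90.0° Ω.
Step 4 — Source phasor: V = 203∠-60.0° V = 101.5 - j175.8 V.
Step 5 — Current: I = V / Z = 0.000997 + j0.0005755 A = 0.001151∠30.0° A.
Step 6 — Complex power: S = V·I* = 2.624e-05 - j0.2337 VA.
Step 7 — Real power: P = Re(S) = 2.624e-05 W.
Step 8 — Reactive power: Q = Im(S) = -0.2337 VAR.
Step 9 — Apparent power: |S| = 0.2337 VA.
Step 10 — Power factor: PF = P/|S| = 0.0001123 (leading).

(a) P = 2.624e-05 W  (b) Q = -0.2337 VAR  (c) S = 0.2337 VA  (d) PF = 0.0001123 (leading)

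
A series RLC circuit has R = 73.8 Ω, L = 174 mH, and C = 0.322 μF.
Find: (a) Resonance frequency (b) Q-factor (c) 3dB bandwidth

Step 1 — Resonance: ω₀ = 1/√(LC) = 1/√(0.174·3.22e-07) = 4225 rad/s.
Step 2 — f₀ = ω₀/(2π) = 672.4 Hz.
Step 3 — Series Q: Q = ω₀L/R = 4225·0.174/73.8 = 9.961.
Step 4 — Bandwidth: Δω = ω₀/Q = 424.1 rad/s; BW = Δω/(2π) = 67.5 Hz.

(a) f₀ = 672.4 Hz  (b) Q = 9.961  (c) BW = 67.5 Hz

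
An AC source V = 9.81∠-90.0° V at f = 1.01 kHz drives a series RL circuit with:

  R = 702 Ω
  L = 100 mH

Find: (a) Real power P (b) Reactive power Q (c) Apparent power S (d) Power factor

Step 1 — Angular frequency: ω = 2π·f = 2π·1010 = 6346 rad/s.
Step 2 — Component impedances:
  R: Z = R = 702 Ω
  L: Z = jωL = j·6346·0.1 = 0 + j634.6 Ω
Step 3 — Series combination: Z_total = R + L = 702 + j634.6 Ω = 946.3∠42.1° Ω.
Step 4 — Source phasor: V = 9.81∠-90.0° V = 0 - j9.81 V.
Step 5 — Current: I = V / Z = -0.006952 - j0.00769 A = 0.01037∠-132.1° A.
Step 6 — Complex power: S = V·I* = 0.07544 + j0.0682 VA.
Step 7 — Real power: P = Re(S) = 0.07544 W.
Step 8 — Reactive power: Q = Im(S) = 0.0682 VAR.
Step 9 — Apparent power: |S| = 0.1017 VA.
Step 10 — Power factor: PF = P/|S| = 0.7418 (lagging).

(a) P = 0.07544 W  (b) Q = 0.0682 VAR  (c) S = 0.1017 VA  (d) PF = 0.7418 (lagging)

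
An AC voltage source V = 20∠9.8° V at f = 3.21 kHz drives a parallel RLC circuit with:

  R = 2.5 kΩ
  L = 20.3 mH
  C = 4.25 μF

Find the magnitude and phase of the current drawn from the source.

Step 1 — Angular frequency: ω = 2π·f = 2π·3210 = 2.017e+04 rad/s.
Step 2 — Component impedances:
  R: Z = R = 2500 Ω
  L: Z = jωL = j·2.017e+04·0.0203 = 0 + j409.4 Ω
  C: Z = 1/(jωC) = -j/(ω·C) = 0 - j11.67 Ω
Step 3 — Parallel combination: 1/Z_total = 1/R + 1/L + 1/C; Z_total = 0.05768 - j12.01 Ω = 12.01∠-89.7° Ω.
Step 4 — Source phasor: V = 20∠9.8° V = 19.71 + j3.404 V.
Step 5 — Ohm's law: I = V / Z_total = (19.71 + j3.404) / (0.05768 - j12.01) = -0.2756 + j1.643 A.
Step 6 — Convert to polar: |I| = 1.666 A, ∠I = 99.5°.

I = 1.666∠99.5° A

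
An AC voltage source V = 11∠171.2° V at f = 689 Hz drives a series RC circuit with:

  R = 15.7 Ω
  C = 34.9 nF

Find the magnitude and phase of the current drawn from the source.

Step 1 — Angular frequency: ω = 2π·f = 2π·689 = 4329 rad/s.
Step 2 — Component impedances:
  R: Z = R = 15.7 Ω
  C: Z = 1/(jωC) = -j/(ω·C) = 0 - j6619 Ω
Step 3 — Series combination: Z_total = R + C = 15.7 - j6619 Ω = 6619∠-89.9° Ω.
Step 4 — Source phasor: V = 11∠171.2° V = -10.87 + j1.683 V.
Step 5 — Ohm's law: I = V / Z_total = (-10.87 + j1.683) / (15.7 - j6619) = -0.0002581 - j0.001642 A.
Step 6 — Convert to polar: |I| = 0.001662 A, ∠I = -98.9°.

I = 0.001662∠-98.9° A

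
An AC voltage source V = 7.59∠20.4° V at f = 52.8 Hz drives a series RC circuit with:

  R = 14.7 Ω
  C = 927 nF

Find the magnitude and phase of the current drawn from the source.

Step 1 — Angular frequency: ω = 2π·f = 2π·52.8 = 331.8 rad/s.
Step 2 — Component impedances:
  R: Z = R = 14.7 Ω
  C: Z = 1/(jωC) = -j/(ω·C) = 0 - j3252 Ω
Step 3 — Series combination: Z_total = R + C = 14.7 - j3252 Ω = 3252∠-89.7° Ω.
Step 4 — Source phasor: V = 7.59∠20.4° V = 7.114 + j2.646 V.
Step 5 — Ohm's law: I = V / Z_total = (7.114 + j2.646) / (14.7 - j3252) = -0.0008037 + j0.002191 A.
Step 6 — Convert to polar: |I| = 0.002334 A, ∠I = 110.1°.

I = 0.002334∠110.1° A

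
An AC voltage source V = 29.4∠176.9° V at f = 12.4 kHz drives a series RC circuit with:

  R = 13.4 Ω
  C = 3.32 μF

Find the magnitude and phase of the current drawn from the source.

Step 1 — Angular frequency: ω = 2π·f = 2π·1.24e+04 = 7.791e+04 rad/s.
Step 2 — Component impedances:
  R: Z = R = 13.4 Ω
  C: Z = 1/(jωC) = -j/(ω·C) = 0 - j3.866 Ω
Step 3 — Series combination: Z_total = R + C = 13.4 - j3.866 Ω = 13.95∠-16.1° Ω.
Step 4 — Source phasor: V = 29.4∠176.9° V = -29.36 + j1.59 V.
Step 5 — Ohm's law: I = V / Z_total = (-29.36 + j1.59) / (13.4 - j3.866) = -2.054 - j0.474 A.
Step 6 — Convert to polar: |I| = 2.108 A, ∠I = -167.0°.

I = 2.108∠-167.0° A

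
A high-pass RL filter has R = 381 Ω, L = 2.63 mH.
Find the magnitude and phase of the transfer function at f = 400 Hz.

Step 1 — Angular frequency: ω = 2π·400 = 2513 rad/s.
Step 2 — Transfer function: H(jω) = jωL/(R + jωL).
Step 3 — Numerator jωL = j·6.61; denominator R + jωL = 381 + j6.61.
Step 4 — H = 0.0003009 + j0.01734.
Step 5 — Magnitude: |H| = 0.01735 (-35.2 dB); phase: φ = 89.0°.

|H| = 0.01735 (-35.2 dB), φ = 89.0°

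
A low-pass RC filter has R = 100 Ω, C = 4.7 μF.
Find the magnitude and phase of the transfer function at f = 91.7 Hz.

Step 1 — Angular frequency: ω = 2π·91.7 = 576.2 rad/s.
Step 2 — Transfer function: H(jω) = 1/(1 + jωRC).
Step 3 — Denominator: 1 + jωRC = 1 + j·576.2·100·4.7e-06 = 1 + j0.2708.
Step 4 — H = 0.9317 - j0.2523.
Step 5 — Magnitude: |H| = 0.9652 (-0.3 dB); phase: φ = -15.2°.

|H| = 0.9652 (-0.3 dB), φ = -15.2°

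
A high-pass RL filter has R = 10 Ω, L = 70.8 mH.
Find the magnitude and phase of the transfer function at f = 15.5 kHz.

Step 1 — Angular frequency: ω = 2π·1.55e+04 = 9.739e+04 rad/s.
Step 2 — Transfer function: H(jω) = jωL/(R + jωL).
Step 3 — Numerator jωL = j·6895; denominator R + jωL = 10 + j6895.
Step 4 — H = 1 + j0.00145.
Step 5 — Magnitude: |H| = 1 (-0.0 dB); phase: φ = 0.1°.

|H| = 1 (-0.0 dB), φ = 0.1°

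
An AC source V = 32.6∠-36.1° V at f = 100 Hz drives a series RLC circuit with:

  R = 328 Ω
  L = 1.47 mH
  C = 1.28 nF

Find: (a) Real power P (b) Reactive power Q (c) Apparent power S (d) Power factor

Step 1 — Angular frequency: ω = 2π·f = 2π·100 = 628.3 rad/s.
Step 2 — Component impedances:
  R: Z = R = 328 Ω
  L: Z = jωL = j·628.3·0.00147 = 0 + j0.9236 Ω
  C: Z = 1/(jωC) = -j/(ω·C) = 0 - j1.243e+06 Ω
Step 3 — Series combination: Z_total = R + L + C = 328 - j1.243e+06 Ω = 1.243e+06∠-90.0° Ω.
Step 4 — Source phasor: V = 32.6∠-36.1° V = 26.34 - j19.21 V.
Step 5 — Current: I = V / Z = 1.545e-05 + j2.118e-05 A = 2.622e-05∠53.9° A.
Step 6 — Complex power: S = V·I* = 2.255e-07 - j0.0008547 VA.
Step 7 — Real power: P = Re(S) = 2.255e-07 W.
Step 8 — Reactive power: Q = Im(S) = -0.0008547 VAR.
Step 9 — Apparent power: |S| = 0.0008547 VA.
Step 10 — Power factor: PF = P/|S| = 0.0002638 (leading).

(a) P = 2.255e-07 W  (b) Q = -0.0008547 VAR  (c) S = 0.0008547 VA  (d) PF = 0.0002638 (leading)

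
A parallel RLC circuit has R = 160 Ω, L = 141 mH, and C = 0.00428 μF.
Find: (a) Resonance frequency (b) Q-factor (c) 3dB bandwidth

Step 1 — Resonance: ω₀ = 1/√(LC) = 1/√(0.141·4.28e-09) = 4.071e+04 rad/s.
Step 2 — f₀ = ω₀/(2π) = 6479 Hz.
Step 3 — Parallel Q: Q = R/(ω₀L) = 160/(4.071e+04·0.141) = 0.02788.
Step 4 — Bandwidth: Δω = ω₀/Q = 1.46e+06 rad/s; BW = Δω/(2π) = 2.324e+05 Hz.

(a) f₀ = 6479 Hz  (b) Q = 0.02788  (c) BW = 2.324e+05 Hz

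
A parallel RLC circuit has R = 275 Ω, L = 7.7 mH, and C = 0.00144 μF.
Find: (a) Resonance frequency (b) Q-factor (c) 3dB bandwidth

Step 1 — Resonance: ω₀ = 1/√(LC) = 1/√(0.0077·1.44e-09) = 3.003e+05 rad/s.
Step 2 — f₀ = ω₀/(2π) = 4.78e+04 Hz.
Step 3 — Parallel Q: Q = R/(ω₀L) = 275/(3.003e+05·0.0077) = 0.1189.
Step 4 — Bandwidth: Δω = ω₀/Q = 2.525e+06 rad/s; BW = Δω/(2π) = 4.019e+05 Hz.

(a) f₀ = 4.78e+04 Hz  (b) Q = 0.1189  (c) BW = 4.019e+05 Hz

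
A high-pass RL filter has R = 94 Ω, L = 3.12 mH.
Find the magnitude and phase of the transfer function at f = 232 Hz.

Step 1 — Angular frequency: ω = 2π·232 = 1458 rad/s.
Step 2 — Transfer function: H(jω) = jωL/(R + jωL).
Step 3 — Numerator jωL = j·4.548; denominator R + jωL = 94 + j4.548.
Step 4 — H = 0.002335 + j0.04827.
Step 5 — Magnitude: |H| = 0.04833 (-26.3 dB); phase: φ = 87.2°.

|H| = 0.04833 (-26.3 dB), φ = 87.2°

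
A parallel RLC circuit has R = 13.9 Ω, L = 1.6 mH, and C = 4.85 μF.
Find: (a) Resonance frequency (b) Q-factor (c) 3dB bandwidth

Step 1 — Resonance: ω₀ = 1/√(LC) = 1/√(0.0016·4.85e-06) = 1.135e+04 rad/s.
Step 2 — f₀ = ω₀/(2π) = 1807 Hz.
Step 3 — Parallel Q: Q = R/(ω₀L) = 13.9/(1.135e+04·0.0016) = 0.7653.
Step 4 — Bandwidth: Δω = ω₀/Q = 1.483e+04 rad/s; BW = Δω/(2π) = 2361 Hz.

(a) f₀ = 1807 Hz  (b) Q = 0.7653  (c) BW = 2361 Hz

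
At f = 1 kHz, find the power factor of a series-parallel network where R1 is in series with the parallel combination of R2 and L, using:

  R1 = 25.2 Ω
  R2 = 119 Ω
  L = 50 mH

Step 1 — Angular frequency: ω = 2π·f = 2π·1000 = 6283 rad/s.
Step 2 — Component impedances:
  R1: Z = R = 25.2 Ω
  R2: Z = R = 119 Ω
  L: Z = jωL = j·6283·0.05 = 0 + j314.2 Ω
Step 3 — Parallel branch: R2 || L = 1/(1/R2 + 1/L) = 104.1 + j39.42 Ω.
Step 4 — Series with R1: Z_total = R1 + (R2 || L) = 129.3 + j39.42 Ω = 135.1∠17.0° Ω.
Step 5 — Power factor: PF = cos(φ) = Re(Z)/|Z| = 129.27/135.15 = 0.9565.
Step 6 — Type: Im(Z) = 39.42 ⇒ lagging (phase φ = 17.0°).

PF = 0.9565 (lagging, φ = 17.0°)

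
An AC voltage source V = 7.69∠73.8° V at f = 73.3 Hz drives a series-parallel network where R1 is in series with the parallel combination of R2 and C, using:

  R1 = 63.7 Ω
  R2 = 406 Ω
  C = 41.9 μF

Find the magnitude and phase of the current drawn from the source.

Step 1 — Angular frequency: ω = 2π·f = 2π·73.3 = 460.6 rad/s.
Step 2 — Component impedances:
  R1: Z = R = 63.7 Ω
  R2: Z = R = 406 Ω
  C: Z = 1/(jωC) = -j/(ω·C) = 0 - j51.82 Ω
Step 3 — Parallel branch: R2 || C = 1/(1/R2 + 1/C) = 6.508 - j50.99 Ω.
Step 4 — Series with R1: Z_total = R1 + (R2 || C) = 70.21 - j50.99 Ω = 86.77∠-36.0° Ω.
Step 5 — Source phasor: V = 7.69∠73.8° V = 2.145 + j7.385 V.
Step 6 — Ohm's law: I = V / Z_total = (2.145 + j7.385) / (70.21 - j50.99) = -0.03001 + j0.08339 A.
Step 7 — Convert to polar: |I| = 0.08862 A, ∠I = 109.8°.

I = 0.08862∠109.8° A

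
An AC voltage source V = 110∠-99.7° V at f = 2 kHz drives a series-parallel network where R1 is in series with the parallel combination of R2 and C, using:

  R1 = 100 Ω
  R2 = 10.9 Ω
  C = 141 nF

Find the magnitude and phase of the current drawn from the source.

Step 1 — Angular frequency: ω = 2π·f = 2π·2000 = 1.257e+04 rad/s.
Step 2 — Component impedances:
  R1: Z = R = 100 Ω
  R2: Z = R = 10.9 Ω
  C: Z = 1/(jωC) = -j/(ω·C) = 0 - j564.4 Ω
Step 3 — Parallel branch: R2 || C = 1/(1/R2 + 1/C) = 10.9 - j0.2104 Ω.
Step 4 — Series with R1: Z_total = R1 + (R2 || C) = 110.9 - j0.2104 Ω = 110.9∠-0.1° Ω.
Step 5 — Source phasor: V = 110∠-99.7° V = -18.53 - j108.4 V.
Step 6 — Ohm's law: I = V / Z_total = (-18.53 - j108.4) / (110.9 - j0.2104) = -0.1653 - j0.9781 A.
Step 7 — Convert to polar: |I| = 0.9919 A, ∠I = -99.6°.

I = 0.9919∠-99.6° A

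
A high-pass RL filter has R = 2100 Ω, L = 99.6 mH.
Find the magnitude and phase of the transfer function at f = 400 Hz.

Step 1 — Angular frequency: ω = 2π·400 = 2513 rad/s.
Step 2 — Transfer function: H(jω) = jωL/(R + jωL).
Step 3 — Numerator jωL = j·250.3; denominator R + jωL = 2100 + j250.3.
Step 4 — H = 0.01401 + j0.1175.
Step 5 — Magnitude: |H| = 0.1184 (-18.5 dB); phase: φ = 83.2°.

|H| = 0.1184 (-18.5 dB), φ = 83.2°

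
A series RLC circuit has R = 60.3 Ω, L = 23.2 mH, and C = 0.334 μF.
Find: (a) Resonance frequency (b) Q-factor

Step 1 — Resonance condition Im(Z)=0 gives ω₀ = 1/√(LC).
Step 2 — ω₀ = 1/√(0.0232·3.34e-07) = 1.136e+04 rad/s.
Step 3 — f₀ = ω₀/(2π) = 1808 Hz.
Step 4 — Series Q: Q = ω₀L/R = 1.136e+04·0.0232/60.3 = 4.371.

(a) f₀ = 1808 Hz  (b) Q = 4.371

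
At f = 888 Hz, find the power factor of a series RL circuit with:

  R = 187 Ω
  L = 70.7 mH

Step 1 — Angular frequency: ω = 2π·f = 2π·888 = 5579 rad/s.
Step 2 — Component impedances:
  R: Z = R = 187 Ω
  L: Z = jωL = j·5579·0.0707 = 0 + j394.5 Ω
Step 3 — Series combination: Z_total = R + L = 187 + j394.5 Ω = 436.5∠64.6° Ω.
Step 4 — Power factor: PF = cos(φ) = Re(Z)/|Z| = 187/436.5 = 0.4284.
Step 5 — Type: Im(Z) = 394.5 ⇒ lagging (phase φ = 64.6°).

PF = 0.4284 (lagging, φ = 64.6°)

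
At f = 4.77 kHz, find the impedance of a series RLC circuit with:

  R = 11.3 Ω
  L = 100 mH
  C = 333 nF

Step 1 — Angular frequency: ω = 2π·f = 2π·4770 = 2.997e+04 rad/s.
Step 2 — Component impedances:
  R: Z = R = 11.3 Ω
  L: Z = jωL = j·2.997e+04·0.1 = 0 + j2997 Ω
  C: Z = 1/(jωC) = -j/(ω·C) = 0 - j100.2 Ω
Step 3 — Series combination: Z_total = R + L + C = 11.3 + j2897 Ω = 2897∠89.8° Ω.

Z = 11.3 + j2897 Ω = 2897∠89.8° Ω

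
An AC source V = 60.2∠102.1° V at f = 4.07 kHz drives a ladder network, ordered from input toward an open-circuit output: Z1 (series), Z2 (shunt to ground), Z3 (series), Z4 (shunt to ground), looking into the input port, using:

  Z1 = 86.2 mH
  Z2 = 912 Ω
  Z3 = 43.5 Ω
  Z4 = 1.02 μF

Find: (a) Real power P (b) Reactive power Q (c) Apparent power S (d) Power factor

Step 1 — Angular frequency: ω = 2π·f = 2π·4070 = 2.557e+04 rad/s.
Step 2 — Component impedances:
  Z1: Z = jωL = j·2.557e+04·0.0862 = 0 + j2204 Ω
  Z2: Z = R = 912 Ω
  Z3: Z = R = 43.5 Ω
  Z4: Z = 1/(jωC) = -j/(ω·C) = 0 - j38.34 Ω
Step 3 — Ladder network (open output): work backward from the far end, alternating series and parallel combinations. Z_in = 42.92 + j2169 Ω = 2170∠88.9° Ω.
Step 4 — Source phasor: V = 60.2∠102.1° V = -12.62 + j58.86 V.
Step 5 — Current: I = V / Z = 0.02701 + j0.006351 A = 0.02774∠13.2° A.
Step 6 — Complex power: S = V·I* = 0.03303 + j1.67 VA.
Step 7 — Real power: P = Re(S) = 0.03303 W.
Step 8 — Reactive power: Q = Im(S) = 1.67 VAR.
Step 9 — Apparent power: |S| = 1.67 VA.
Step 10 — Power factor: PF = P/|S| = 0.01978 (lagging).

(a) P = 0.03303 W  (b) Q = 1.67 VAR  (c) S = 1.67 VA  (d) PF = 0.01978 (lagging)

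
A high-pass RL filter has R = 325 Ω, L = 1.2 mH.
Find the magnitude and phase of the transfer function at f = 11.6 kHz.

Step 1 — Angular frequency: ω = 2π·1.16e+04 = 7.288e+04 rad/s.
Step 2 — Transfer function: H(jω) = jωL/(R + jωL).
Step 3 — Numerator jωL = j·87.46; denominator R + jωL = 325 + j87.46.
Step 4 — H = 0.06753 + j0.2509.
Step 5 — Magnitude: |H| = 0.2599 (-11.7 dB); phase: φ = 74.9°.

|H| = 0.2599 (-11.7 dB), φ = 74.9°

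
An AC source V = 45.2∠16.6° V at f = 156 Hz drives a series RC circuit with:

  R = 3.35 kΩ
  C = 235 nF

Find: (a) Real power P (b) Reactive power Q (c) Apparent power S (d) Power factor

Step 1 — Angular frequency: ω = 2π·f = 2π·156 = 980.2 rad/s.
Step 2 — Component impedances:
  R: Z = R = 3350 Ω
  C: Z = 1/(jωC) = -j/(ω·C) = 0 - j4341 Ω
Step 3 — Series combination: Z_total = R + C = 3350 - j4341 Ω = 5484∠-52.3° Ω.
Step 4 — Source phasor: V = 45.2∠16.6° V = 43.32 + j12.91 V.
Step 5 — Current: I = V / Z = 0.002961 + j0.007692 A = 0.008243∠68.9° A.
Step 6 — Complex power: S = V·I* = 0.2276 - j0.295 VA.
Step 7 — Real power: P = Re(S) = 0.2276 W.
Step 8 — Reactive power: Q = Im(S) = -0.295 VAR.
Step 9 — Apparent power: |S| = 0.3726 VA.
Step 10 — Power factor: PF = P/|S| = 0.6109 (leading).

(a) P = 0.2276 W  (b) Q = -0.295 VAR  (c) S = 0.3726 VA  (d) PF = 0.6109 (leading)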